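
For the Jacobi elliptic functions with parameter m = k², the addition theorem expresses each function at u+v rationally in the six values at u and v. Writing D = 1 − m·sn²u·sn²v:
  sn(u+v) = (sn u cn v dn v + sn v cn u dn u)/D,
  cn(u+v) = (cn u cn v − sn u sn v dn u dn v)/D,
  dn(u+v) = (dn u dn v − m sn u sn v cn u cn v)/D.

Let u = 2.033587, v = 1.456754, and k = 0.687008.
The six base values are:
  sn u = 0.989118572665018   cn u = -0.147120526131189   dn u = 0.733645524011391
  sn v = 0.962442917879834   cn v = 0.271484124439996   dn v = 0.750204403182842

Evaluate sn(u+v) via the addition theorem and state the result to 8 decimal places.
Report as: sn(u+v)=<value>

sn(u+v)=0.17049969

m = k² = 0.471979992064
D = 1 − m·sn²u·sn²v = 0.5722694558881303
sn(u+v) = (sn u·cn v·dn v + sn v·cn u·dn u)/D = 0.097571763099009/0.5722694558881303 = 0.170499686983264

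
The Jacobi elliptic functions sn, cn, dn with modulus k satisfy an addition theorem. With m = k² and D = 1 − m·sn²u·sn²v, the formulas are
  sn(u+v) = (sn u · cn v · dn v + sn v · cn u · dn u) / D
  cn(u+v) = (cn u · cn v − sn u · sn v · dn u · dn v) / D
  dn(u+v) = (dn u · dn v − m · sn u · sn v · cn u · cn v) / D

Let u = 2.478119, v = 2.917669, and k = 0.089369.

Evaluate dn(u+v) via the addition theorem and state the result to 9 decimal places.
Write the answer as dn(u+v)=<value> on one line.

sn u = 0.6205228764924109, cn u = -0.7841883445637178, dn u = 0.9984611592481601
sn v = 0.228180773936893, cn v = -0.9736187828948045, dn v = 0.9997920556830862
m = k² = 0.007986818161
D = 1 − m·sn²u·sn²v = 0.9998398792968753
dn(u+v) = (dn u·dn v − m·sn u·sn v·cn u·cn v)/D = 0.9973901191688896/0.9998398792968753 = 0.9975498475518816

dn(u+v)=0.997549848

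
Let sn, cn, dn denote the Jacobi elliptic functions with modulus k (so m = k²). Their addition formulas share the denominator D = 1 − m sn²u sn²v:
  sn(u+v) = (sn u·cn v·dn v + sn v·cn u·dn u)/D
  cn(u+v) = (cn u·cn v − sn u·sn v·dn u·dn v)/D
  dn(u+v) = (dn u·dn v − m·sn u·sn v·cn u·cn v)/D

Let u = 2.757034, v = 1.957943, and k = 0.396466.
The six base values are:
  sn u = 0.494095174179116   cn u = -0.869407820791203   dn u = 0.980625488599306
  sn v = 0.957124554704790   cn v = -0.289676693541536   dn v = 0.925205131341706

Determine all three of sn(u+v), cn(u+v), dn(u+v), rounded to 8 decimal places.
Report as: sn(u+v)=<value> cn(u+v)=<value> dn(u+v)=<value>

m = k² = 0.157185289156
D = 1 − m·sn²u·sn²v = 0.9648463812194532
sn(u+v) = (sn u·cn v·dn v + sn v·cn u·dn u)/D = -0.948432057811168/0.9648463812194532 = -0.9829876302302762
cn(u+v) = (cn u·cn v − sn u·sn v·dn u·dn v)/D = -0.1772150418794853/0.9648463812194532 = -0.1836717692359546
dn(u+v) = (dn u·dn v − m·sn u·sn v·cn u·cn v)/D = 0.8885587761121863/0.9648463812194532 = 0.9209329002085821

sn(u+v)=-0.98298763 cn(u+v)=-0.18367177 dn(u+v)=0.92093290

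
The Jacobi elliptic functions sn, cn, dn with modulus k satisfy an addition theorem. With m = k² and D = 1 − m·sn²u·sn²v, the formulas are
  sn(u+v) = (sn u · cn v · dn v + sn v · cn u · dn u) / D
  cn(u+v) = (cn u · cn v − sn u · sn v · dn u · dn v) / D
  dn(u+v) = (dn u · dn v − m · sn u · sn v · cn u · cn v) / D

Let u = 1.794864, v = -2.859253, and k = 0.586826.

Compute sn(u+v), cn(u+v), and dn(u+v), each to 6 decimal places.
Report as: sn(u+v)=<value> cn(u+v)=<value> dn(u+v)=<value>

sn(u+v)=-0.846556 cn(u+v)=0.532299 dn(u+v)=0.867876

sn u = 0.9990412944811245, cn u = -0.04377775601237447, dn u = 0.8101204959718104
sn v = -0.5725277286075517, cn v = -0.8198853578247861, dn v = 0.9418712045268896
m = k² = 0.344364754276
D = 1 − m·sn²u·sn²v = 0.8873376969072616
sn(u+v) = (sn u·cn v·dn v + sn v·cn u·dn u)/D = -0.7511812285564298/0.8873376969072616 = -0.8465561997136001
cn(u+v) = (cn u·cn v − sn u·sn v·dn u·dn v)/D = 0.4723292815580421/0.8873376969072616 = 0.532299352551238
dn(u+v) = (dn u·dn v − m·sn u·sn v·cn u·cn v)/D = 0.7700989373824722/0.8873376969072616 = 0.8678758268318646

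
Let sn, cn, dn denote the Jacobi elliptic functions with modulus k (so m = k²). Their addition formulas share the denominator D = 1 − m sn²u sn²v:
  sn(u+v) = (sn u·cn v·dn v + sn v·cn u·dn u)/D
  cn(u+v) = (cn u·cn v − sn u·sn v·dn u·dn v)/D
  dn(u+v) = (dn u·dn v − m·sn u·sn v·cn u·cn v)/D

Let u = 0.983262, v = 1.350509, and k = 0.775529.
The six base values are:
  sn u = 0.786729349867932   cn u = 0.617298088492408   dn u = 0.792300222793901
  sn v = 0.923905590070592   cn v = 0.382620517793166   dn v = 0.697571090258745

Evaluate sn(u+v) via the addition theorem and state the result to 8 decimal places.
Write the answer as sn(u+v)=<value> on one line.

sn(u+v)=0.97011712

m = k² = 0.601445229841
D = 1 − m·sn²u·sn²v = 0.6822379862542406
sn(u+v) = (sn u·cn v·dn v + sn v·cn u·dn u)/D = 0.6618507535046275/0.6822379862542406 = 0.970117124580607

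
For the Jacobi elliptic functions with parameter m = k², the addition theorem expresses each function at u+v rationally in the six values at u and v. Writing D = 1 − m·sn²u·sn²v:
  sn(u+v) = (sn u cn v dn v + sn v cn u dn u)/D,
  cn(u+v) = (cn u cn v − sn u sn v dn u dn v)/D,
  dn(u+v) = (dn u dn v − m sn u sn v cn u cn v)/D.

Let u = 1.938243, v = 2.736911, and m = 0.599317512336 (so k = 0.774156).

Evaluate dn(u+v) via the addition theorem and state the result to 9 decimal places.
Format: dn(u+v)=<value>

sn u = 0.99997753992537, cn u = 0.006702211933759981, dn u = 0.6330161204849206
sn v = 0.8634492867921931, cn v = -0.5044356541106636, dn v = 0.7437620738674809
m = k² = 0.599317512336
D = 1 − m·sn²u·sn²v = 0.5532020934284968
dn(u+v) = (dn u·dn v − m·sn u·sn v·cn u·cn v)/D = 0.4725628585312983/0.5532020934284968 = 0.8542318695913948

dn(u+v)=0.854231870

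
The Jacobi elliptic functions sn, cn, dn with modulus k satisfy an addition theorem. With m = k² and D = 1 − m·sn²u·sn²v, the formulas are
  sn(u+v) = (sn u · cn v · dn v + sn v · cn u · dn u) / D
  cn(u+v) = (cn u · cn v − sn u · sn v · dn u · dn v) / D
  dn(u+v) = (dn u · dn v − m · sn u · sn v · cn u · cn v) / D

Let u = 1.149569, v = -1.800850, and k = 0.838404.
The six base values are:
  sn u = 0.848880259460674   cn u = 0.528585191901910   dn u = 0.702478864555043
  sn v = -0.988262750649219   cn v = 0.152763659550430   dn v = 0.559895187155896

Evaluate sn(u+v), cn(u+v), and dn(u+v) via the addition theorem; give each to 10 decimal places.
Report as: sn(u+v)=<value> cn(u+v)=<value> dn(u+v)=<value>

sn(u+v)=-0.5825394559 cn(u+v)=0.8128024251 dn(u+v)=0.8726179629

m = k² = 0.702921267216
D = 1 − m·sn²u·sn²v = 0.505297158894426
sn(u+v) = (sn u·cn v·dn v + sn v·cn u·dn u)/D = -0.2943555320249754/0.505297158894426 = -0.5825394559292911
cn(u+v) = (cn u·cn v − sn u·sn v·dn u·dn v)/D = 0.4107067561570815/0.505297158894426 = 0.8128024251228619
dn(u+v) = (dn u·dn v − m·sn u·sn v·cn u·cn v)/D = 0.4409313774292599/0.505297158894426 = 0.8726179628518072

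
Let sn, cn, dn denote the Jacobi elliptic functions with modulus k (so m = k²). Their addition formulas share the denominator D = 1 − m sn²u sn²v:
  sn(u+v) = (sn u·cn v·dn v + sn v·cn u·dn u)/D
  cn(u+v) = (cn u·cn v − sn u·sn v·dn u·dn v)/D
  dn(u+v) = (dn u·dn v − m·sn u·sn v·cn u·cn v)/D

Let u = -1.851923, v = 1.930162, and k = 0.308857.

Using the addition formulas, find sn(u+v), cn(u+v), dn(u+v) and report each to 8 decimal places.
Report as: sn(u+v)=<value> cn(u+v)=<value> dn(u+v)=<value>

sn u = -0.9736857176517556, cn u = -0.2278949829219274, dn u = 0.9537094304835509
sn v = 0.953965892966298, cn v = -0.2999151130853758, dn v = 0.955608619606546
m = k² = 0.095392646449
D = 1 − m·sn²u·sn²v = 0.9176965212254636
sn(u+v) = (sn u·cn v·dn v + sn v·cn u·dn u)/D = 0.07171947126706817/0.9176965212254636 = 0.07815162159631618
cn(u+v) = (cn u·cn v − sn u·sn v·dn u·dn v)/D = 0.9148897324325429/0.9176965212254636 = 0.9969414847632063
dn(u+v) = (dn u·dn v − m·sn u·sn v·cn u·cn v)/D = 0.9174291447177474/0.9176965212254636 = 0.9997086438691529

sn(u+v)=0.07815162 cn(u+v)=0.99694148 dn(u+v)=0.99970864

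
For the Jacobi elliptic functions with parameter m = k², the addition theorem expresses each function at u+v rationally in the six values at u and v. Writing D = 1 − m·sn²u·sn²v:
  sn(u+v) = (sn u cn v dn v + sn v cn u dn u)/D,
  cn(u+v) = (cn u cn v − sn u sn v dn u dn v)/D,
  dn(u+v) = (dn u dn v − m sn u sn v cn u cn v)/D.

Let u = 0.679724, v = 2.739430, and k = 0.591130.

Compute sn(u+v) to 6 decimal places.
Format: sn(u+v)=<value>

sn u = 0.6155921698076168, cn u = 0.7880648961040901, dn u = 0.9314399763036387
sn v = 0.6645135461448398, cn v = -0.7472762186701848, dn v = 0.9196179890766533
m = k² = 0.3494346769
D = 1 − m·sn²u·sn²v = 0.9415263973750783
sn(u+v) = (sn u·cn v·dn v + sn v·cn u·dn u)/D = 0.06473603317647444/0.9415263973750783 = 0.0687564717855546

sn(u+v)=0.068756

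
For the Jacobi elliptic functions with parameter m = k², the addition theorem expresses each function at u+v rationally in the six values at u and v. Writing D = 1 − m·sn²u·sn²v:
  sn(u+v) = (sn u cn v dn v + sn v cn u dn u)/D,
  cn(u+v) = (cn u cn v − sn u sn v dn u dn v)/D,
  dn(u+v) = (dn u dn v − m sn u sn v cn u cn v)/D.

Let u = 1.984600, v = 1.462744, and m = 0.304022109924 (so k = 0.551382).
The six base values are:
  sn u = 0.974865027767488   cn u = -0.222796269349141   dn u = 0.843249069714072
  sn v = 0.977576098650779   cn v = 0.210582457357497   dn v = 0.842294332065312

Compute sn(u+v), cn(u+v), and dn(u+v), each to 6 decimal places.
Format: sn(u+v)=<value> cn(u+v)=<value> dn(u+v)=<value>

m = k² = 0.304022109924
D = 1 − m·sn²u·sn²v = 0.7238816307748034
sn(u+v) = (sn u·cn v·dn v + sn v·cn u·dn u)/D = -0.01074574726474339/0.7238816307748034 = -0.01484461935198124
cn(u+v) = (cn u·cn v − sn u·sn v·dn u·dn v)/D = -0.7238018681164833/0.7238816307748034 = -0.9998898125675123
dn(u+v) = (dn u·dn v − m·sn u·sn v·cn u·cn v)/D = 0.7238573820929862/0.7238816307748034 = 0.9999665018688329

sn(u+v)=-0.014845 cn(u+v)=-0.999890 dn(u+v)=0.999967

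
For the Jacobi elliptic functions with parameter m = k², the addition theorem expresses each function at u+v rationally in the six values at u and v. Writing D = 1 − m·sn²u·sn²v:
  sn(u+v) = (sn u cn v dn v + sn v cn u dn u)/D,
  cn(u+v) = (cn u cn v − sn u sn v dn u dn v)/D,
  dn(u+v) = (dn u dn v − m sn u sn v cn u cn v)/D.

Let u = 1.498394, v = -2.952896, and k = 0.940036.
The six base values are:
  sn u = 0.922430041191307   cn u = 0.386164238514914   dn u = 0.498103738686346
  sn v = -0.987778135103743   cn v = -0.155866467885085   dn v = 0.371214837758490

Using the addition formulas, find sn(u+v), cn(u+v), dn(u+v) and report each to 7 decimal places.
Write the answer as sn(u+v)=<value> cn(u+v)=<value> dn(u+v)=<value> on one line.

m = k² = 0.883667681296
D = 1 − m·sn²u·sn²v = 0.2663740824407954
sn(u+v) = (sn u·cn v·dn v + sn v·cn u·dn u)/D = -0.2433707290521235/0.2663740824407954 = -0.913642674325177
cn(u+v) = (cn u·cn v − sn u·sn v·dn u·dn v)/D = 0.1082859179986648/0.2663740824407954 = 0.4065182205657437
dn(u+v) = (dn u·dn v − m·sn u·sn v·cn u·cn v)/D = 0.1364409147177717/0.2663740824407954 = 0.5122154282712442

sn(u+v)=-0.9136427 cn(u+v)=0.4065182 dn(u+v)=0.5122154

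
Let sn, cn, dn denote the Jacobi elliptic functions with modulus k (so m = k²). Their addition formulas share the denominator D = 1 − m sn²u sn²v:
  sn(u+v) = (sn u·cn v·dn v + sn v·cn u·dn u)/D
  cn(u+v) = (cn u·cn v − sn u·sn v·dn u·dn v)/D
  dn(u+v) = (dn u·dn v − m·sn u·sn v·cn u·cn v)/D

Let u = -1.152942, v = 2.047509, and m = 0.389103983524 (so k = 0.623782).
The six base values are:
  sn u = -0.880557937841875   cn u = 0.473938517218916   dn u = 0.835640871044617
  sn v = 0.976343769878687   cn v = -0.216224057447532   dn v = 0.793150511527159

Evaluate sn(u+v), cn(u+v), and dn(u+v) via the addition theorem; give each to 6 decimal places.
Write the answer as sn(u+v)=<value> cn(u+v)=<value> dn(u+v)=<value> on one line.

m = k² = 0.389103983524
D = 1 − m·sn²u·sn²v = 0.712401200755795
sn(u+v) = (sn u·cn v·dn v + sn v·cn u·dn u)/D = 0.5376876458126522/0.712401200755795 = 0.7547539858751121
cn(u+v) = (cn u·cn v − sn u·sn v·dn u·dn v)/D = 0.4673408460414587/0.712401200755795 = 0.6560079426391354
dn(u+v) = (dn u·dn v − m·sn u·sn v·cn u·cn v)/D = 0.6285080704608434/0.712401200755795 = 0.8822389263157496

sn(u+v)=0.754754 cn(u+v)=0.656008 dn(u+v)=0.882239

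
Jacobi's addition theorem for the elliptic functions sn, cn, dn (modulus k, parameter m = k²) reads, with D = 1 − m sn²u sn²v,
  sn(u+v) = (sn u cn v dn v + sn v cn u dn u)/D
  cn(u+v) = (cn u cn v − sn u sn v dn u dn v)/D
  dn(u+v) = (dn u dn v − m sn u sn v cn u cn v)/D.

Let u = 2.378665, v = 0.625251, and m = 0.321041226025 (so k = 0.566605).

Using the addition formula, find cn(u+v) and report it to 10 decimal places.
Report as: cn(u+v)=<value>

cn(u+v)=-0.9029298509

sn u = 0.8530140958152633, cn u = -0.5218878733410739, dn u = 0.875442627636487
sn v = 0.5754952437674585, cn v = 0.8178051261767888, dn v = 0.9453427014520359
m = k² = 0.321041226025
D = 1 − m·sn²u·sn²v = 0.9226328322877112
cn(u+v) = (cn u·cn v − sn u·sn v·dn u·dn v)/D = -0.8330727256664913/0.9226328322877112 = -0.9029298508712817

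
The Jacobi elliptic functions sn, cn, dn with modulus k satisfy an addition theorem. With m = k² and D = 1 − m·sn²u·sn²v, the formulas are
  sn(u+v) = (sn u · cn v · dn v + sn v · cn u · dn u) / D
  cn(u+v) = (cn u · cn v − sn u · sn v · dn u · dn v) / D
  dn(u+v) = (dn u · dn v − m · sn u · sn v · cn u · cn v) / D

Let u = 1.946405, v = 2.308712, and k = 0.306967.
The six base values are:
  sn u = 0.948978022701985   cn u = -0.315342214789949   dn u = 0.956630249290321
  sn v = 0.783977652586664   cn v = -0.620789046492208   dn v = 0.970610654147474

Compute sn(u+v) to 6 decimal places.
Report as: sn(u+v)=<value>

m = k² = 0.094228739089
D = 1 − m·sn²u·sn²v = 0.947844146633892
sn(u+v) = (sn u·cn v·dn v + sn v·cn u·dn u)/D = -0.8083007779761813/0.947844146633892 = -0.8527781501280825

sn(u+v)=-0.852778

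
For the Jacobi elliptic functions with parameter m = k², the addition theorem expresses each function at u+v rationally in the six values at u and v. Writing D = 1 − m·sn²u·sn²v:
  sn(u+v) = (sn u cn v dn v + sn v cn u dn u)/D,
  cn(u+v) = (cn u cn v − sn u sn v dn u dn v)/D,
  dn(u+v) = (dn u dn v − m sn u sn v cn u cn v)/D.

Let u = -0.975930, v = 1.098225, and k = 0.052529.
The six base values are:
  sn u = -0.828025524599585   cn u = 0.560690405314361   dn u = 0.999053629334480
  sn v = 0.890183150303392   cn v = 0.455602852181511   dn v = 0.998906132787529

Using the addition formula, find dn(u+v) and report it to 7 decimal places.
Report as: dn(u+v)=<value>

dn(u+v)=0.9999795

m = k² = 0.002759295841
D = 1 − m·sn²u·sn²v = 0.9985008521908271
dn(u+v) = (dn u·dn v − m·sn u·sn v·cn u·cn v)/D = 0.9984803515964805/0.9985008521908271 = 0.9999794686260892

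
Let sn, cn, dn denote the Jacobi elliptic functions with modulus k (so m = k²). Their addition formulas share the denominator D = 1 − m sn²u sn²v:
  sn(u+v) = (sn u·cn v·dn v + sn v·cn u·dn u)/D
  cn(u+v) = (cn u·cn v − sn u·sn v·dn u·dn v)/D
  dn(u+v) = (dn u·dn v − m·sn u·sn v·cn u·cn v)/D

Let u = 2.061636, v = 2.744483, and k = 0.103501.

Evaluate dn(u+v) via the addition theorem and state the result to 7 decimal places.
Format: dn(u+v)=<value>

dn(u+v)=0.9946643

sn u = 0.885052649380068, cn u = -0.4654909320548817, dn u = 0.9957955299900817
sn v = 0.3944406163518193, cn v = -0.9189214330790184, dn v = 0.9991663122419976
m = k² = 0.010712457001
D = 1 − m·sn²u·sn²v = 0.9986944588589042
dn(u+v) = (dn u·dn v − m·sn u·sn v·cn u·cn v)/D = 0.9933656810086041/0.9986944588589042 = 0.9946642561165417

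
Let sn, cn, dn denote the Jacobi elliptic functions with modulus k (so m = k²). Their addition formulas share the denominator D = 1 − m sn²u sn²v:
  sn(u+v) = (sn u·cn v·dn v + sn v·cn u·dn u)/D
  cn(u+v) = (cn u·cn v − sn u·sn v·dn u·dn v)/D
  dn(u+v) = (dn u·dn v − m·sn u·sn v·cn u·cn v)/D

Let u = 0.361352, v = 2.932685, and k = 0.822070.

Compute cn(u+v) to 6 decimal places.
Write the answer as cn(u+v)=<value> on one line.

sn u = 0.3487105792402447, cn u = 0.9372304582790366, dn u = 0.9580310334591739
sn v = 0.8516385587947646, cn v = -0.5241295309119457, dn v = 0.7140384265680922
m = k² = 0.6757990849
D = 1 − m·sn²u·sn²v = 0.9403983231359668
cn(u+v) = (cn u·cn v − sn u·sn v·dn u·dn v)/D = -0.6943823939078884/0.9403983231359668 = -0.7383917823165787

cn(u+v)=-0.738392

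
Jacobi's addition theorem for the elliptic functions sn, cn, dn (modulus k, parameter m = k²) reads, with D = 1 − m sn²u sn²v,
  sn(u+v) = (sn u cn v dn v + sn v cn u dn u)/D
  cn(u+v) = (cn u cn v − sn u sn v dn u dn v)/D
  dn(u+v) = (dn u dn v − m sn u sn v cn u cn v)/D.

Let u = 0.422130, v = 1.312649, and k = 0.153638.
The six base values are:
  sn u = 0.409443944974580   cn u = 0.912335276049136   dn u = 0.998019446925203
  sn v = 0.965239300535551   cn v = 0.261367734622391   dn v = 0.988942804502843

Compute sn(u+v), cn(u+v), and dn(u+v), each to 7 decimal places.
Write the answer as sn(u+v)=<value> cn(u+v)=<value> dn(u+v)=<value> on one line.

m = k² = 0.023604635044
D = 1 − m·sn²u·sn²v = 0.9963131438881982
sn(u+v) = (sn u·cn v·dn v + sn v·cn u·dn u)/D = 0.9847098911195705/0.9963131438881982 = 0.9883538094023883
cn(u+v) = (cn u·cn v − sn u·sn v·dn u·dn v)/D = -0.1516123709189624/0.9963131438881982 = -0.1521734123945029
dn(u+v) = (dn u·dn v − m·sn u·sn v·cn u·cn v)/D = 0.9847596468444691/0.9963131438881982 = 0.9884037492483131

sn(u+v)=0.9883538 cn(u+v)=-0.1521734 dn(u+v)=0.9884037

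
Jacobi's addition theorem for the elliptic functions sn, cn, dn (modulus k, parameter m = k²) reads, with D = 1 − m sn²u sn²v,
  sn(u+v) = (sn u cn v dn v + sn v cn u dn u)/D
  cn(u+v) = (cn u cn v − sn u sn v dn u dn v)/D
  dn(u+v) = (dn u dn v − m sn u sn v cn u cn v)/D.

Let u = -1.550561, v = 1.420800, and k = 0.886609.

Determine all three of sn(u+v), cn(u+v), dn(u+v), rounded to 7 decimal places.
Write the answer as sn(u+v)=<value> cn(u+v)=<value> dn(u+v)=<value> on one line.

sn u = -0.9455906969350121, cn u = 0.325358623475632, dn u = 0.5451027859368851
sn v = 0.9193853486564142, cn v = 0.3933580820015316, dn v = 0.5792705780639865
m = k² = 0.786075518881
D = 1 − m·sn²u·sn²v = 0.4058914400528978
sn(u+v) = (sn u·cn v·dn v + sn v·cn u·dn u)/D = -0.05240644829642665/0.4058914400528978 = -0.1291144456990687
cn(u+v) = (cn u·cn v − sn u·sn v·dn u·dn v)/D = 0.4024940065208041/0.4058914400528978 = 0.9916296989863818
dn(u+v) = (dn u·dn v − m·sn u·sn v·cn u·cn v)/D = 0.4032232075954221/0.4058914400528978 = 0.9934262411221878

sn(u+v)=-0.1291144 cn(u+v)=0.9916297 dn(u+v)=0.9934262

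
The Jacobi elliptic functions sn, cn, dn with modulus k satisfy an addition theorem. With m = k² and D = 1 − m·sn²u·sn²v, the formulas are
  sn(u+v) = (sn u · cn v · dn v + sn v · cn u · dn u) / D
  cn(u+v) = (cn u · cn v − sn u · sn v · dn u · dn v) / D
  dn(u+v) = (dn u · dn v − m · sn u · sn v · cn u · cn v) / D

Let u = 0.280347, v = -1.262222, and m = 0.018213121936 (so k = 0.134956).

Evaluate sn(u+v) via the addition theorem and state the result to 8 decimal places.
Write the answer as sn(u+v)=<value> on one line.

sn u = 0.2766258519377624, cn u = 0.9609776990334933, dn u = 0.9993029060286713
sn v = -0.9514126807685114, cn v = 0.3079186757455198, dn v = 0.9917226101002017
m = k² = 0.018213121936
D = 1 − m·sn²u·sn²v = 0.9987384403348103
sn(u+v) = (sn u·cn v·dn v + sn v·cn u·dn u)/D = -0.8291758129935212/0.9987384403348103 = -0.8302231890819722

sn(u+v)=-0.83022319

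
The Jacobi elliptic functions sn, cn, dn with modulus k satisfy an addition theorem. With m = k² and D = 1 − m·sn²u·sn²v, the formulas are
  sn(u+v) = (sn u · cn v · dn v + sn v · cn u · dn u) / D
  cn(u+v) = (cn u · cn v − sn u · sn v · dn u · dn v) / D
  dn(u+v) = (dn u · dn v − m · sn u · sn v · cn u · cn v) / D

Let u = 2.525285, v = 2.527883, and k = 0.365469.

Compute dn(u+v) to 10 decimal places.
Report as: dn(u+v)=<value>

sn u = 0.6609952139519038, cn u = -0.7503901166277957, dn u = 0.9703825844101454
sn v = 0.6591011733295062, cn v = -0.752054282160316, dn v = 0.9705546462375087
m = k² = 0.133567589961
D = 1 − m·sn²u·sn²v = 0.9746486034167432
dn(u+v) = (dn u·dn v − m·sn u·sn v·cn u·cn v)/D = 0.9089704877733599/0.9746486034167432 = 0.9326135435754578

dn(u+v)=0.9326135436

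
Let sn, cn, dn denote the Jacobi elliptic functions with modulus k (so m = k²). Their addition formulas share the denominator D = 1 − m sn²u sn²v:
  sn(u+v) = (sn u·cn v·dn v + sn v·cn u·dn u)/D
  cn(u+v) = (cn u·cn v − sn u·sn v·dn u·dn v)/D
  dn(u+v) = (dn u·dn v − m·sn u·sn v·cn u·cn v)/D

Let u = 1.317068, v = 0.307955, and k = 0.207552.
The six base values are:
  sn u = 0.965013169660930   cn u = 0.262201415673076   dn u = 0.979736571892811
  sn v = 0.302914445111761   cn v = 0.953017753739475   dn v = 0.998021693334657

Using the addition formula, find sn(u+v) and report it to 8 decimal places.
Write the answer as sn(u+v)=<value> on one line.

sn(u+v)=0.99934902

m = k² = 0.043077832704
D = 1 − m·sn²u·sn²v = 0.9963190468156521
sn(u+v) = (sn u·cn v·dn v + sn v·cn u·dn u)/D = 0.9956704664617201/0.9963190468156521 = 0.9993490234317964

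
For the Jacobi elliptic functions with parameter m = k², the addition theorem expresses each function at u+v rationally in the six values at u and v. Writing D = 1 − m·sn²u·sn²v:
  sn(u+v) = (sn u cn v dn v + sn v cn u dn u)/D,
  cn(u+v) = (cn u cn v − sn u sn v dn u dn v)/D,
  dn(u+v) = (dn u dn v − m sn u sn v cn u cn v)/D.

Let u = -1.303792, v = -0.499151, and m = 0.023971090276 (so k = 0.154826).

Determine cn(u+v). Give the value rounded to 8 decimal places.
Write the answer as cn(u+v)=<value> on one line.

sn u = -0.9628869450375547, cn u = 0.2699050408500091, dn u = 0.9888251479574742
sn v = -0.4782653364713965, cn v = 0.8782153881195102, dn v = 0.9972546852108644
m = k² = 0.023971090276
D = 1 − m·sn²u·sn²v = 0.9949163435296932
cn(u+v) = (cn u·cn v − sn u·sn v·dn u·dn v)/D = -0.2170843645886226/0.9949163435296932 = -0.2181935858229709

cn(u+v)=-0.21819359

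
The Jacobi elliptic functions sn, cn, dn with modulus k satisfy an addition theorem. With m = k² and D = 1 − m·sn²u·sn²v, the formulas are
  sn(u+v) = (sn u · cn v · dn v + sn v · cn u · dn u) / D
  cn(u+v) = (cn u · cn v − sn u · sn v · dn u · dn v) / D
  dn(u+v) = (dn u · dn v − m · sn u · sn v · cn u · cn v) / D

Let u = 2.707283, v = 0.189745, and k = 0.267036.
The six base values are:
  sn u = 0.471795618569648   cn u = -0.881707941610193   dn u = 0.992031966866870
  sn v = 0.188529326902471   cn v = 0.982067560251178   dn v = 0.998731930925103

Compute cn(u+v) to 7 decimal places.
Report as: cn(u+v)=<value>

m = k² = 0.071308225296
D = 1 − m·sn²u·sn²v = 0.9994358361313406
cn(u+v) = (cn u·cn v − sn u·sn v·dn u·dn v)/D = -0.9540234497507395/0.9994358361313406 = -0.9545619791297605

cn(u+v)=-0.9545620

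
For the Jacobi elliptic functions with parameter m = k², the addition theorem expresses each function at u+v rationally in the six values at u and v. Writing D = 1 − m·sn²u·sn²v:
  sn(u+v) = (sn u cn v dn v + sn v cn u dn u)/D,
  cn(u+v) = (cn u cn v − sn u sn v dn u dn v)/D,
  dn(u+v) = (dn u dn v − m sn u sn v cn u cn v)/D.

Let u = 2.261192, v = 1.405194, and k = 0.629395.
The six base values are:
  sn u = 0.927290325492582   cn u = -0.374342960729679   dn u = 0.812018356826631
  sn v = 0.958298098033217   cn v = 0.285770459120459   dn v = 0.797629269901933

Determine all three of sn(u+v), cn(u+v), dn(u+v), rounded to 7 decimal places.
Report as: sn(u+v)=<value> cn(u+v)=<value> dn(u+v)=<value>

sn(u+v)=-0.1163164 cn(u+v)=-0.9932122 dn(u+v)=0.9973166

m = k² = 0.396138066025
D = 1 − m·sn²u·sn²v = 0.6871909661316498
sn(u+v) = (sn u·cn v·dn v + sn v·cn u·dn u)/D = -0.0799315680732541/0.6871909661316498 = -0.1163163836730954
cn(u+v) = (cn u·cn v − sn u·sn v·dn u·dn v)/D = -0.6825264598228415/0.6871909661316498 = -0.9932122124144534
dn(u+v) = (dn u·dn v − m·sn u·sn v·cn u·cn v)/D = 0.6853469747608742/0.6871909661316498 = 0.9973166245459312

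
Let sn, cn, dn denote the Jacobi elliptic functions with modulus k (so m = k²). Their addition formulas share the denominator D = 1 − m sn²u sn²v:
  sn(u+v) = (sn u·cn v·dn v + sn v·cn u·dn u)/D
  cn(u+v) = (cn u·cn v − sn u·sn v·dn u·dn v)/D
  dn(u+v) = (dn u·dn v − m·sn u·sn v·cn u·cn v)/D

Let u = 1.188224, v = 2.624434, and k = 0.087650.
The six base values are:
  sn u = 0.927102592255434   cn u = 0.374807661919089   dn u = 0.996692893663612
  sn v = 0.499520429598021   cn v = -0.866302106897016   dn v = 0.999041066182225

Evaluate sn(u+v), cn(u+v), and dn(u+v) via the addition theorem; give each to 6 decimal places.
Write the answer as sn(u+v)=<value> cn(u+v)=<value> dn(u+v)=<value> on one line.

m = k² = 0.0076825225
D = 1 − m·sn²u·sn²v = 0.9983523462868049
sn(u+v) = (sn u·cn v·dn v + sn v·cn u·dn u)/D = -0.6157758460510459/0.9983523462868049 = -0.6167921058545266
cn(u+v) = (cn u·cn v − sn u·sn v·dn u·dn v)/D = -0.7858291893003765/0.9983523462868049 = -0.7871261005426885
dn(u+v) = (dn u·dn v − m·sn u·sn v·cn u·cn v)/D = 0.9968923458829824/0.9983523462868049 = 0.9985375900509948

sn(u+v)=-0.616792 cn(u+v)=-0.787126 dn(u+v)=0.998538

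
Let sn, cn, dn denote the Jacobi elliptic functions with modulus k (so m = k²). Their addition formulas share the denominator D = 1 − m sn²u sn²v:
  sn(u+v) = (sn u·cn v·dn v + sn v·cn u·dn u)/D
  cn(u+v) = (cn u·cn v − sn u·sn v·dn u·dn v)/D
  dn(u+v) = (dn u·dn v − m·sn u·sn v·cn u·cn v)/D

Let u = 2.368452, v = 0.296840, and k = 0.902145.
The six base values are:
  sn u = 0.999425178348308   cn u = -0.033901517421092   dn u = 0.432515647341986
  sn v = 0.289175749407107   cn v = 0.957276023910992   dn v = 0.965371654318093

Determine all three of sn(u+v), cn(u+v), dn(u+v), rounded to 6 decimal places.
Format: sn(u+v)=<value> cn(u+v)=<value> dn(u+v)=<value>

m = k² = 0.813865601025
D = 1 − m·sn²u·sn²v = 0.9320206504017657
sn(u+v) = (sn u·cn v·dn v + sn v·cn u·dn u)/D = 0.9193557648295457/0.9320206504017657 = 0.9864113680670481
cn(u+v) = (cn u·cn v − sn u·sn v·dn u·dn v)/D = -0.1531256688149031/0.9320206504017657 = -0.1642942876307465
dn(u+v) = (dn u·dn v − m·sn u·sn v·cn u·cn v)/D = 0.4251718013170392/0.9320206504017657 = 0.4561828121874345

sn(u+v)=0.986411 cn(u+v)=-0.164294 dn(u+v)=0.456183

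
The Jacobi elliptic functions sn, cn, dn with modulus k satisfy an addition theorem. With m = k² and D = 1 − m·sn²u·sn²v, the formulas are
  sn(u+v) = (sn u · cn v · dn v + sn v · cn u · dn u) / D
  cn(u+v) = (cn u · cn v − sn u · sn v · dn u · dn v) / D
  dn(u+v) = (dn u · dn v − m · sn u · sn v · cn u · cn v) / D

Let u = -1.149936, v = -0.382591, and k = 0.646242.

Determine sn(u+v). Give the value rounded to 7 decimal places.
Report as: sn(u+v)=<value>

sn(u+v)=-0.9805904

sn u = -0.8767277415772013, cn u = 0.4809869719118597, dn u = 0.8240079139416996
sn v = -0.3698203749807631, cn v = 0.9291032721119261, dn v = 0.97102117724896
m = k² = 0.417628722564
D = 1 − m·sn²u·sn²v = 0.9560962591085945
sn(u+v) = (sn u·cn v·dn v + sn v·cn u·dn u)/D = -0.9375388403737605/0.9560962591085945 = -0.9805904284657114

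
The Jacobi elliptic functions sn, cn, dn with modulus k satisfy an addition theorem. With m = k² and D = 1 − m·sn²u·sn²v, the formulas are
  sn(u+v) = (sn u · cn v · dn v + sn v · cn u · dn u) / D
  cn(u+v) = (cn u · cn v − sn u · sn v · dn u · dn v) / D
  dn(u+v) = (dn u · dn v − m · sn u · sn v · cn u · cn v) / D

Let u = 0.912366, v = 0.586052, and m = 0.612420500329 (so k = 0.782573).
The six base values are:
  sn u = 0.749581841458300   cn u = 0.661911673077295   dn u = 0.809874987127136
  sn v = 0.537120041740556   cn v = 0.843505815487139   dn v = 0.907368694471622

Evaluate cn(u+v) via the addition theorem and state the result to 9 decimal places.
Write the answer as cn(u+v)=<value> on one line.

cn(u+v)=0.291389355

m = k² = 0.612420500329
D = 1 − m·sn²u·sn²v = 0.9007271363552437
cn(u+v) = (cn u·cn v − sn u·sn v·dn u·dn v)/D = 0.2624622993369054/0.9007271363552437 = 0.2913893550481321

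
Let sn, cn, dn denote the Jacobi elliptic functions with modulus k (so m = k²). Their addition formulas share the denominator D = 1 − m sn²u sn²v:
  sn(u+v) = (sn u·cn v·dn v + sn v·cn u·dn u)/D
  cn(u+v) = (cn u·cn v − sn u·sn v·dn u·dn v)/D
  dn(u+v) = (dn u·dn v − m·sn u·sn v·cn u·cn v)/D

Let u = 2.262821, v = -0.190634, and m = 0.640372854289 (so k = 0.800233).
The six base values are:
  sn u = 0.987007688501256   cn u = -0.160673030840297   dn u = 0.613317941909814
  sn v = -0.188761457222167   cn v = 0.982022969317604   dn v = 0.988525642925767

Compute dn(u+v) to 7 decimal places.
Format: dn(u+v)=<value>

dn(u+v)=0.6008105

m = k² = 0.640372854289
D = 1 − m·sn²u·sn²v = 0.9777719877269482
dn(u+v) = (dn u·dn v − m·sn u·sn v·cn u·cn v)/D = 0.5874556681129423/0.9777719877269482 = 0.6008104910825025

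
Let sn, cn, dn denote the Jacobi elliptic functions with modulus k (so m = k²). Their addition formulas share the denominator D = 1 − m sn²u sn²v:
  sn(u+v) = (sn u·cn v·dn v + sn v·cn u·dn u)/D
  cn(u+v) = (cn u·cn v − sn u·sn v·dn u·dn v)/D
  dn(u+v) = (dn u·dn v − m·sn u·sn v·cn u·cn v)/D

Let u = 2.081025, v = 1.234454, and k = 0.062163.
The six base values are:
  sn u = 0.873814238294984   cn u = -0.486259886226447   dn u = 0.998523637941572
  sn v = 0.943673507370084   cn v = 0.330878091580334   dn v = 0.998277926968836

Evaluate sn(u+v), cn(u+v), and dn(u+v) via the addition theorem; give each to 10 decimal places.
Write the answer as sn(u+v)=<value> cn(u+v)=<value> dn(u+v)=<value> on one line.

sn(u+v)=-0.1700117306 cn(u+v)=-0.9854420386 dn(u+v)=0.9999441525

m = k² = 0.003864238569
D = 1 − m·sn²u·sn²v = 0.9973724820559162
sn(u+v) = (sn u·cn v·dn v + sn v·cn u·dn u)/D = -0.1695650217289967/0.9973724820559162 = -0.1700117306018578
cn(u+v) = (cn u·cn v − sn u·sn v·dn u·dn v)/D = -0.9828527719696495/0.9973724820559162 = -0.985442038608949
dn(u+v) = (dn u·dn v − m·sn u·sn v·cn u·cn v)/D = 0.9973167812831253/0.9973724820559162 = 0.9999441524868662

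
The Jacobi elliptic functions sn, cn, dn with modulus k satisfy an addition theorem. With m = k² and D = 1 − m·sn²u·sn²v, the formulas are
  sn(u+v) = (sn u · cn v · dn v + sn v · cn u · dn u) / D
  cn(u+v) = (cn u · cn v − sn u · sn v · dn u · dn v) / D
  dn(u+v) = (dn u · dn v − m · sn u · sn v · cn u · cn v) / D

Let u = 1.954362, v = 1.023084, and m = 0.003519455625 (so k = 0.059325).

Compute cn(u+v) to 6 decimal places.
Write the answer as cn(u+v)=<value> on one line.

cn(u+v)=-0.986102

sn u = 0.9280925162968406, cn u = -0.3723496759684351, dn u = 0.9984830978891539
sn v = 0.8534528628889587, cn v = 0.5211700402235726, dn v = 0.9987174238066272
m = k² = 0.003519455625
D = 1 − m·sn²u·sn²v = 0.997791908253682
cn(u+v) = (cn u·cn v − sn u·sn v·dn u·dn v)/D = -0.9839248319169513/0.997791908253682 = -0.9861022361255658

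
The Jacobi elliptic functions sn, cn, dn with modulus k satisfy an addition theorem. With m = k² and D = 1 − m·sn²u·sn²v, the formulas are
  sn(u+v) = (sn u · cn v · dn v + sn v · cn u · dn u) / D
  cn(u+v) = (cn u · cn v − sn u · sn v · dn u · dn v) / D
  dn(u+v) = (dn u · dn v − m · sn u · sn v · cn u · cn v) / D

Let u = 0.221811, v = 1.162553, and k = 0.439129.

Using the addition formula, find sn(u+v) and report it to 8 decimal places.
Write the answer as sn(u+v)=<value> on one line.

sn(u+v)=0.97022396

sn u = 0.2196579616159611, cn u = 0.9755769471952076, dn u = 0.9953370380494577
sn v = 0.9018806071830833, cn v = 0.4319853821451288, dn v = 0.9182324271957507
m = k² = 0.192834278641
D = 1 − m·sn²u·sn²v = 0.992432085221385
sn(u+v) = (sn u·cn v·dn v + sn v·cn u·dn u)/D = 0.9628813870395039/0.992432085221385 = 0.9702239592795017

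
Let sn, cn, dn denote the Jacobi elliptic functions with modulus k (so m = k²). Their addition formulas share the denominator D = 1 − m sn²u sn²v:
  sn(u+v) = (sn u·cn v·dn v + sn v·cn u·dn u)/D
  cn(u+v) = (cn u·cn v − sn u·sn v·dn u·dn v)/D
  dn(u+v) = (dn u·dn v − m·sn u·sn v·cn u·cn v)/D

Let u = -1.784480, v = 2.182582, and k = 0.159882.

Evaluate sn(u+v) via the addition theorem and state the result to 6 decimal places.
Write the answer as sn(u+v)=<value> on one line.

sn u = -0.9798842196594009, cn u = -0.1995668210462022, dn u = 0.9876516652228148
sn v = 0.8283081799490702, cn v = -0.5602727541380704, dn v = 0.9911921507377196
m = k² = 0.025562253924
D = 1 − m·sn²u·sn²v = 0.9831603689297827
sn(u+v) = (sn u·cn v·dn v + sn v·cn u·dn u)/D = 0.3809052842020627/0.9831603689297827 = 0.3874294532607091

sn(u+v)=0.387429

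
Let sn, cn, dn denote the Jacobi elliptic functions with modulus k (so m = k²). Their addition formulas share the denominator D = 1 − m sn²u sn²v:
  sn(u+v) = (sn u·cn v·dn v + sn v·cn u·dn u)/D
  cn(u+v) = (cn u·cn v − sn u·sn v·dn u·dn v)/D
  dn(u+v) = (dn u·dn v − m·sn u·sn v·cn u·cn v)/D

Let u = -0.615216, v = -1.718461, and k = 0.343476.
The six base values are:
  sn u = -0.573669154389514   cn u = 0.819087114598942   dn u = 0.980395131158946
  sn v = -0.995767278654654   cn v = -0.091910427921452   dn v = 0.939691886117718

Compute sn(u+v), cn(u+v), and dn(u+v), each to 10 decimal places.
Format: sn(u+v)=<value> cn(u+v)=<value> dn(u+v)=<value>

sn(u+v)=-0.7801161083 cn(u+v)=-0.6256347637 dn(u+v)=0.9634324967

m = k² = 0.117975762576
D = 1 − m·sn²u·sn²v = 0.961502591694153
sn(u+v) = (sn u·cn v·dn v + sn v·cn u·dn u)/D = -0.7500836599274282/0.961502591694153 = -0.7801161082736056
cn(u+v) = (cn u·cn v − sn u·sn v·dn u·dn v)/D = -0.6015494467992197/0.961502591694153 = -0.625634763749621
dn(u+v) = (dn u·dn v − m·sn u·sn v·cn u·cn v)/D = 0.9263428424693849/0.961502591694153 = 0.9634324966687638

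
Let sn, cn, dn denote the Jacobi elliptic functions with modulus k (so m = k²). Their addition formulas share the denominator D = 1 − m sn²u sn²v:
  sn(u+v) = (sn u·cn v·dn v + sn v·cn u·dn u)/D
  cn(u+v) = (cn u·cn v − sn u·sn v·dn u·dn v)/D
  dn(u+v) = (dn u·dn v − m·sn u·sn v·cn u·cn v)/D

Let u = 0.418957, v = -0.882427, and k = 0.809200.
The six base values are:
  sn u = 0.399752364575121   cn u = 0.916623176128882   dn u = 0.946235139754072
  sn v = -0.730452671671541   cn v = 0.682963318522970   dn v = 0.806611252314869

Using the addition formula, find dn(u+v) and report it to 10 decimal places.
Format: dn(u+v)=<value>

dn(u+v)=0.9351516223

m = k² = 0.65480464
D = 1 − m·sn²u·sn²v = 0.9441686673052852
dn(u+v) = (dn u·dn v − m·sn u·sn v·cn u·cn v)/D = 0.8829408609585804/0.9441686673052852 = 0.9351516223034041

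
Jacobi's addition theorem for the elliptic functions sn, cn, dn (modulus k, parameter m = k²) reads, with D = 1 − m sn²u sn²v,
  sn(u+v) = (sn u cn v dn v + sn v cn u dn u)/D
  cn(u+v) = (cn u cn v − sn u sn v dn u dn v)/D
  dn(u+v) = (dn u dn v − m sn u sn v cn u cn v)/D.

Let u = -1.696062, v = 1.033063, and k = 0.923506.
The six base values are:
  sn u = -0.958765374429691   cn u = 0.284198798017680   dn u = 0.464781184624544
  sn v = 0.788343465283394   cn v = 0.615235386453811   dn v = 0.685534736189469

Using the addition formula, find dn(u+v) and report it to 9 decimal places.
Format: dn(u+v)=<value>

dn(u+v)=0.841189623

m = k² = 0.852863332036
D = 1 − m·sn²u·sn²v = 0.5127688240544362
dn(u+v) = (dn u·dn v − m·sn u·sn v·cn u·cn v)/D = 0.4313358137937426/0.5127688240544362 = 0.8411896230024145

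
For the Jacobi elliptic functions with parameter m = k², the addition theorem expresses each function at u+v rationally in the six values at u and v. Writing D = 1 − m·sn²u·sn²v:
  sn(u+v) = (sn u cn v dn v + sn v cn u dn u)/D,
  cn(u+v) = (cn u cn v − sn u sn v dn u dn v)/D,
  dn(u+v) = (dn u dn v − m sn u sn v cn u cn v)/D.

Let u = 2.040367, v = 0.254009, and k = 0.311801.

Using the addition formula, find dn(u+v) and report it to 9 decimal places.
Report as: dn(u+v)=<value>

sn u = 0.9175444571954143, cn u = -0.3976332092141858, dn u = 0.9582023689751769
sn v = 0.2510326616335298, cn v = 0.9679786169090647, dn v = 0.9969320223761816
m = k² = 0.097219863601
D = 1 − m·sn²u·sn²v = 0.9948421382038951
dn(u+v) = (dn u·dn v − m·sn u·sn v·cn u·cn v)/D = 0.9638817026602544/0.9948421382038951 = 0.9688790468812096

dn(u+v)=0.968879047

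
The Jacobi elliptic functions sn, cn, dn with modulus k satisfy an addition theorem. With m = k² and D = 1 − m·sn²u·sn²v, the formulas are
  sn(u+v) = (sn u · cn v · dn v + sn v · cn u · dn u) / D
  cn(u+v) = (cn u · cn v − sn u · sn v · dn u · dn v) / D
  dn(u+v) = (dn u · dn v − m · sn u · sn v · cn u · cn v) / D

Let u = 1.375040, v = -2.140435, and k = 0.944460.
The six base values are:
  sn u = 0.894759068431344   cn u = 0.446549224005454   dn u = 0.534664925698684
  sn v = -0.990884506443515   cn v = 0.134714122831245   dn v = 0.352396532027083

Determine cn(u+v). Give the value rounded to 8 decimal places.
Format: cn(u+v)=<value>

m = k² = 0.8920046916
D = 1 − m·sn²u·sn²v = 0.2988266009657993
cn(u+v) = (cn u·cn v − sn u·sn v·dn u·dn v)/D = 0.2272049435918312/0.2988266009657993 = 0.7603236889136076

cn(u+v)=0.76032369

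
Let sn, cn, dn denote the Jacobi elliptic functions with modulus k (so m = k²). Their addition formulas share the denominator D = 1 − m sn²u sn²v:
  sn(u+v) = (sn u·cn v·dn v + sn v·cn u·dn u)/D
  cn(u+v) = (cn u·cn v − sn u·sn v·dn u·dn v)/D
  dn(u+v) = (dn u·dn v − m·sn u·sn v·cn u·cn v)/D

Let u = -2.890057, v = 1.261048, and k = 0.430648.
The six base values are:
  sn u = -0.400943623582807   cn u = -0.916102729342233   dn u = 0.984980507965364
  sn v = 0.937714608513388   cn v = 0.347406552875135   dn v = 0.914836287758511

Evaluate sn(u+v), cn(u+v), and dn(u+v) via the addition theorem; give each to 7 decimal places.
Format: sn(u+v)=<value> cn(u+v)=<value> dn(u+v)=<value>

m = k² = 0.185457699904
D = 1 − m·sn²u·sn²v = 0.9737848193327767
sn(u+v) = (sn u·cn v·dn v + sn v·cn u·dn u)/D = -0.973568475057491/0.9737848193327767 = -0.9997778315383537
cn(u+v) = (cn u·cn v − sn u·sn v·dn u·dn v)/D = 0.0205255630178576/0.9737848193327767 = 0.02107813000404075
dn(u+v) = (dn u·dn v − m·sn u·sn v·cn u·cn v)/D = 0.8789046982581386/0.9737848193327767 = 0.9025656190249006

sn(u+v)=-0.9997778 cn(u+v)=0.0210781 dn(u+v)=0.9025656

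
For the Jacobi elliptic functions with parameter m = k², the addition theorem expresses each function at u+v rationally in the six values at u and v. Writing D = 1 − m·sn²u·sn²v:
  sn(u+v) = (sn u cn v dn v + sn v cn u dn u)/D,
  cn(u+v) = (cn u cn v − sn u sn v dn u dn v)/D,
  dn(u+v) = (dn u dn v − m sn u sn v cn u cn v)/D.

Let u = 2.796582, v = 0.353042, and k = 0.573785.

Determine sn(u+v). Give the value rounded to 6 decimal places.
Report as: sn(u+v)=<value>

sn(u+v)=0.306496

sn u = 0.6063230646535821, cn u = -0.7952184236227731, dn u = 0.937531988988703
sn v = 0.3435471248667582, cn v = 0.9391354391118376, dn v = 0.9803789284638403
m = k² = 0.329229226225
D = 1 − m·sn²u·sn²v = 0.9857150344853446
sn(u+v) = (sn u·cn v·dn v + sn v·cn u·dn u)/D = 0.3021178026473965/0.9857150344853446 = 0.3064960887049231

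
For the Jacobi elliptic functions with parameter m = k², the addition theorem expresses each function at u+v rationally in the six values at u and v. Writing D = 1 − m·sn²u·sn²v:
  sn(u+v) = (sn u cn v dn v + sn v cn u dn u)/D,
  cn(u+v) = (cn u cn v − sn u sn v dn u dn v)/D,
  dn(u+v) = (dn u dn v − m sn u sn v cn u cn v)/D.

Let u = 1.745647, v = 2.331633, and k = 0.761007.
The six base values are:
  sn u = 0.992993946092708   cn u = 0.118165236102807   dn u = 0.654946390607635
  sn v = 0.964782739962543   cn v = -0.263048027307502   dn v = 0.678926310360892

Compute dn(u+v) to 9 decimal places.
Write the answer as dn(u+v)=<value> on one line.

dn(u+v)=0.985992855

m = k² = 0.579131654049
D = 1 − m·sn²u·sn²v = 0.4684678290371242
dn(u+v) = (dn u·dn v − m·sn u·sn v·cn u·cn v)/D = 0.4619059323609488/0.4684678290371242 = 0.9859928552838675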